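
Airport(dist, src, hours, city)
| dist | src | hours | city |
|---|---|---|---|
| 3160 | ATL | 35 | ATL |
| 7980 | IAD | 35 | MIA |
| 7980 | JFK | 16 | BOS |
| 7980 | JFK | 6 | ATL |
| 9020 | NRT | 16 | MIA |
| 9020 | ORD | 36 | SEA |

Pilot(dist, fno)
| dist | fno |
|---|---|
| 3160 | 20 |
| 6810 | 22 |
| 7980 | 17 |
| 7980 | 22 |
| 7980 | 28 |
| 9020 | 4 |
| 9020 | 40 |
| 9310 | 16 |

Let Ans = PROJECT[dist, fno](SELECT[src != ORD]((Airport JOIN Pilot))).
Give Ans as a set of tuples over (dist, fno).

{(3160, 20), (7980, 17), (7980, 22), (7980, 28), (9020, 4), (9020, 40)}

Airport ⋈ Pilot (natural join on dist): {(3160, ATL, 35, ATL, 20), (7980, IAD, 35, MIA, 17), (7980, IAD, 35, MIA, 22), (7980, IAD, 35, MIA, 28), (7980, JFK, 16, BOS, 17), (7980, JFK, 16, BOS, 22), (7980, JFK, 16, BOS, 28), (7980, JFK, 6, ATL, 17), (7980, JFK, 6, ATL, 22), (7980, JFK, 6, ATL, 28), (9020, NRT, 16, MIA, 4), (9020, NRT, 16, MIA, 40), (9020, ORD, 36, SEA, 4), (9020, ORD, 36, SEA, 40)}
Apply σ_{src != ORD}; surviving tuples: {(3160, ATL, 35, ATL, 20), (7980, IAD, 35, MIA, 17), (7980, IAD, 35, MIA, 22), (7980, IAD, 35, MIA, 28), (7980, JFK, 16, BOS, 17), (7980, JFK, 16, BOS, 22), (7980, JFK, 16, BOS, 28), (7980, JFK, 6, ATL, 17), (7980, JFK, 6, ATL, 22), (7980, JFK, 6, ATL, 28), (9020, NRT, 16, MIA, 4), (9020, NRT, 16, MIA, 40)}
Projecting to dist, fno (6 duplicate(s) eliminated): {(3160, 20), (7980, 17), (7980, 22), (7980, 28), (9020, 4), (9020, 40)}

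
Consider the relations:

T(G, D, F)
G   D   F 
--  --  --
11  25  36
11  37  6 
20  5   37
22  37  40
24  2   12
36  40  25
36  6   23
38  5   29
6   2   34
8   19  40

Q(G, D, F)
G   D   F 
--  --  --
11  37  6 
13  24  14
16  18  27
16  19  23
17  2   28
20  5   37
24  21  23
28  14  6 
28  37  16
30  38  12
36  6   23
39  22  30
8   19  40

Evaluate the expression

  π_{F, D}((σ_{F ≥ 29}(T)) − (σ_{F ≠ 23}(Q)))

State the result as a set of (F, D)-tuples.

Filtering on F ≥ 29 leaves {(11, 25, 36), (20, 5, 37), (22, 37, 40), (38, 5, 29), (6, 2, 34), (8, 19, 40)}.
Filtering on F ≠ 23 leaves {(11, 37, 6), (13, 24, 14), (16, 18, 27), (17, 2, 28), (20, 5, 37), (28, 14, 6), (28, 37, 16), (30, 38, 12), (39, 22, 30), (8, 19, 40)}.
Difference: {(11, 25, 36), (20, 5, 37), (22, 37, 40), (38, 5, 29), (6, 2, 34), (8, 19, 40)} with {(11, 37, 6), (13, 24, 14), (16, 18, 27), (17, 2, 28), (20, 5, 37), (28, 14, 6), (28, 37, 16), (30, 38, 12), (39, 22, 30), (8, 19, 40)} → {(11, 25, 36), (22, 37, 40), (38, 5, 29), (6, 2, 34)}
π_{F, D} gives {(29, 5), (34, 2), (36, 25), (40, 37)}.

{(29, 5), (34, 2), (36, 25), (40, 37)}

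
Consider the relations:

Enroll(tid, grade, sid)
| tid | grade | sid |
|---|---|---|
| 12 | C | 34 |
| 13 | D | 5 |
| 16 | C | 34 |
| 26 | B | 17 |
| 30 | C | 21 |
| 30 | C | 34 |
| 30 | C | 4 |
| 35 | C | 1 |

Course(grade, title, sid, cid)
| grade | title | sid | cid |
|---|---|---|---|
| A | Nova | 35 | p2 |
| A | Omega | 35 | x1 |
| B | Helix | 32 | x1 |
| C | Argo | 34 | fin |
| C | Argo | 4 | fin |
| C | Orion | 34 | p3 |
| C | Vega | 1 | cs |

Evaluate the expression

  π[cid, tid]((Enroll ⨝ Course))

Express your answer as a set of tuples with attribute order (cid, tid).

{(cs, 35), (fin, 12), (fin, 16), (fin, 30), (p3, 12), (p3, 16), (p3, 30)}

Natural join on grade, sid: {(12, C, 34, Argo, fin), (12, C, 34, Orion, p3), (16, C, 34, Argo, fin), (16, C, 34, Orion, p3), (30, C, 34, Argo, fin), (30, C, 34, Orion, p3), (30, C, 4, Argo, fin), (35, C, 1, Vega, cs)}
Keep only column(s) cid, tid (1 duplicate(s) eliminated): {(cs, 35), (fin, 12), (fin, 16), (fin, 30), (p3, 12), (p3, 16), (p3, 30)}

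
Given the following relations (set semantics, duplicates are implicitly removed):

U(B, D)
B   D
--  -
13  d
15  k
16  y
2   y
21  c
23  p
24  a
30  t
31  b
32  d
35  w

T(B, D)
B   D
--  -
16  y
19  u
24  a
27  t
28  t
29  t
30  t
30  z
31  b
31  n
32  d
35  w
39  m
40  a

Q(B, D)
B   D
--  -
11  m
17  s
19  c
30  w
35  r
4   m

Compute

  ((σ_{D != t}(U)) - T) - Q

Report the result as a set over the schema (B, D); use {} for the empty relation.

σ[D != t]: keep tuples satisfying D != t → {(13, d), (15, k), (16, y), (2, y), (21, c), (23, p), (24, a), (31, b), (32, d), (35, w)}
Set difference of the two operands is {(13, d), (15, k), (2, y), (21, c), (23, p)}.
Set difference of the two operands is {(13, d), (15, k), (2, y), (21, c), (23, p)}.

{(13, d), (15, k), (2, y), (21, c), (23, p)}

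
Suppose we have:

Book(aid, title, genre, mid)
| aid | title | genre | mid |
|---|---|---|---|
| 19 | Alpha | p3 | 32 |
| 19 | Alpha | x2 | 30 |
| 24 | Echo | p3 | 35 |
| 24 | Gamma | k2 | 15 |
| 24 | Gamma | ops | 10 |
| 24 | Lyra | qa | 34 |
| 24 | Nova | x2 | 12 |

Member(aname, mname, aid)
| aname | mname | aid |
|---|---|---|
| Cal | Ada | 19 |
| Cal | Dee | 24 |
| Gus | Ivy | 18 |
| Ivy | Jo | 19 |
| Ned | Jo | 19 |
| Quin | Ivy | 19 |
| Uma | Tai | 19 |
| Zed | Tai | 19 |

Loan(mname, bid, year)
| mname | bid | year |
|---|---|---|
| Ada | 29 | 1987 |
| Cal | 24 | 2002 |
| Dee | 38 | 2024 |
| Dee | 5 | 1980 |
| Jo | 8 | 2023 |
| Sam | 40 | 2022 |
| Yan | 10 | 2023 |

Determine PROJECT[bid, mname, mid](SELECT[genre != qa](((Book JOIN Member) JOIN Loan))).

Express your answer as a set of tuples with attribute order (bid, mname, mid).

{(29, Ada, 30), (29, Ada, 32), (38, Dee, 10), (38, Dee, 12), (38, Dee, 15), (38, Dee, 35), (5, Dee, 10), (5, Dee, 12), (5, Dee, 15), (5, Dee, 35), (8, Jo, 30), (8, Jo, 32)}

Book ⋈ Member (natural join on aid): {(19, Alpha, p3, 32, Cal, Ada), (19, Alpha, p3, 32, Ivy, Jo), (19, Alpha, p3, 32, Ned, Jo), (19, Alpha, p3, 32, Quin, Ivy), (19, Alpha, p3, 32, Uma, Tai), (19, Alpha, p3, 32, Zed, Tai), (19, Alpha, x2, 30, Cal, Ada), (19, Alpha, x2, 30, Ivy, Jo), (19, Alpha, x2, 30, Ned, Jo), (19, Alpha, x2, 30, Quin, Ivy), (19, Alpha, x2, 30, Uma, Tai), (19, Alpha, x2, 30, Zed, Tai), (24, Echo, p3, 35, Cal, Dee), (24, Gamma, k2, 15, Cal, Dee), (24, Gamma, ops, 10, Cal, Dee), (24, Lyra, qa, 34, Cal, Dee), (24, Nova, x2, 12, Cal, Dee)}
(Book JOIN Member) ⋈ Loan (natural join on mname): {(19, Alpha, p3, 32, Cal, Ada, 29, 1987), (19, Alpha, p3, 32, Ivy, Jo, 8, 2023), (19, Alpha, p3, 32, Ned, Jo, 8, 2023), (19, Alpha, x2, 30, Cal, Ada, 29, 1987), (19, Alpha, x2, 30, Ivy, Jo, 8, 2023), (19, Alpha, x2, 30, Ned, Jo, 8, 2023), (24, Echo, p3, 35, Cal, Dee, 38, 2024), (24, Echo, p3, 35, Cal, Dee, 5, 1980), (24, Gamma, k2, 15, Cal, Dee, 38, 2024), (24, Gamma, k2, 15, Cal, Dee, 5, 1980), (24, Gamma, ops, 10, Cal, Dee, 38, 2024), (24, Gamma, ops, 10, Cal, Dee, 5, 1980), (24, Lyra, qa, 34, Cal, Dee, 38, 2024), (24, Lyra, qa, 34, Cal, Dee, 5, 1980), (24, Nova, x2, 12, Cal, Dee, 38, 2024), (24, Nova, x2, 12, Cal, Dee, 5, 1980)}
Apply σ_{genre != qa}; surviving tuples: {(19, Alpha, p3, 32, Cal, Ada, 29, 1987), (19, Alpha, p3, 32, Ivy, Jo, 8, 2023), (19, Alpha, p3, 32, Ned, Jo, 8, 2023), (19, Alpha, x2, 30, Cal, Ada, 29, 1987), (19, Alpha, x2, 30, Ivy, Jo, 8, 2023), (19, Alpha, x2, 30, Ned, Jo, 8, 2023), (24, Echo, p3, 35, Cal, Dee, 38, 2024), (24, Echo, p3, 35, Cal, Dee, 5, 1980), (24, Gamma, k2, 15, Cal, Dee, 38, 2024), (24, Gamma, k2, 15, Cal, Dee, 5, 1980), (24, Gamma, ops, 10, Cal, Dee, 38, 2024), (24, Gamma, ops, 10, Cal, Dee, 5, 1980), (24, Nova, x2, 12, Cal, Dee, 38, 2024), (24, Nova, x2, 12, Cal, Dee, 5, 1980)}
Projecting to bid, mname, mid (2 duplicate(s) eliminated): {(29, Ada, 30), (29, Ada, 32), (38, Dee, 10), (38, Dee, 12), (38, Dee, 15), (38, Dee, 35), (5, Dee, 10), (5, Dee, 12), (5, Dee, 15), (5, Dee, 35), (8, Jo, 30), (8, Jo, 32)}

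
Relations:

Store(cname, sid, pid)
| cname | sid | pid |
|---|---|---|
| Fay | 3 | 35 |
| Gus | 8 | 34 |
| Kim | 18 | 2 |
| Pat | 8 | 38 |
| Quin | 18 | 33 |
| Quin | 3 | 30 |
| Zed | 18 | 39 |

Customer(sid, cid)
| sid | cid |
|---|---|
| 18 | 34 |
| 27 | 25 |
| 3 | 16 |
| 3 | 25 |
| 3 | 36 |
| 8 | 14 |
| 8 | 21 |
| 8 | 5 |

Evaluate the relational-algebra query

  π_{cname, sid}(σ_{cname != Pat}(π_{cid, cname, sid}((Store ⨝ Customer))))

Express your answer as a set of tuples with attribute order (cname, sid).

{(Fay, 3), (Gus, 8), (Kim, 18), (Quin, 18), (Quin, 3), (Zed, 18)}

Natural join on sid: {(Fay, 3, 35, 16), (Fay, 3, 35, 25), (Fay, 3, 35, 36), (Gus, 8, 34, 14), (Gus, 8, 34, 21), (Gus, 8, 34, 5), (Kim, 18, 2, 34), (Pat, 8, 38, 14), (Pat, 8, 38, 21), (Pat, 8, 38, 5), (Quin, 18, 33, 34), (Quin, 3, 30, 16), (Quin, 3, 30, 25), (Quin, 3, 30, 36), (Zed, 18, 39, 34)}
π_{cid, cname, sid} gives {(14, Gus, 8), (14, Pat, 8), (16, Fay, 3), (16, Quin, 3), (21, Gus, 8), (21, Pat, 8), (25, Fay, 3), (25, Quin, 3), (34, Kim, 18), (34, Quin, 18), (34, Zed, 18), (36, Fay, 3), (36, Quin, 3), (5, Gus, 8), (5, Pat, 8)}.
Selection cname != Pat: {(14, Gus, 8), (16, Fay, 3), (16, Quin, 3), (21, Gus, 8), (25, Fay, 3), (25, Quin, 3), (34, Kim, 18), (34, Quin, 18), (34, Zed, 18), (36, Fay, 3), (36, Quin, 3), (5, Gus, 8)}
π_{cname, sid} gives {(Fay, 3), (Gus, 8), (Kim, 18), (Quin, 18), (Quin, 3), (Zed, 18)} (6 duplicate(s) eliminated).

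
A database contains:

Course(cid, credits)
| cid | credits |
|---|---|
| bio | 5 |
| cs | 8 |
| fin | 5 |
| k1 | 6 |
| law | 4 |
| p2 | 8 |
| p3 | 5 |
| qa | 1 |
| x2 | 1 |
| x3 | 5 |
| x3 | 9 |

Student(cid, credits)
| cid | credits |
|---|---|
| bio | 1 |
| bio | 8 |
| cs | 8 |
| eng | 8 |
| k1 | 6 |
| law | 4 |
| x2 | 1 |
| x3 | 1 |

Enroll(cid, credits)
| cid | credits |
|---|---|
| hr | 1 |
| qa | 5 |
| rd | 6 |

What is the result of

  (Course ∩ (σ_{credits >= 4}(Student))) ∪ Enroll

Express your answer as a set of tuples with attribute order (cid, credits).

{(cs, 8), (hr, 1), (k1, 6), (law, 4), (qa, 5), (rd, 6)}

Selection credits >= 4: {(bio, 8), (cs, 8), (eng, 8), (k1, 6), (law, 4)}
Intersection: {(bio, 5), (cs, 8), (fin, 5), (k1, 6), (law, 4), (p2, 8), (p3, 5), (qa, 1), (x2, 1), (x3, 5), (x3, 9)} with {(bio, 8), (cs, 8), (eng, 8), (k1, 6), (law, 4)} → {(cs, 8), (k1, 6), (law, 4)}
Union: {(cs, 8), (k1, 6), (law, 4)} with {(hr, 1), (qa, 5), (rd, 6)} → {(cs, 8), (hr, 1), (k1, 6), (law, 4), (qa, 5), (rd, 6)}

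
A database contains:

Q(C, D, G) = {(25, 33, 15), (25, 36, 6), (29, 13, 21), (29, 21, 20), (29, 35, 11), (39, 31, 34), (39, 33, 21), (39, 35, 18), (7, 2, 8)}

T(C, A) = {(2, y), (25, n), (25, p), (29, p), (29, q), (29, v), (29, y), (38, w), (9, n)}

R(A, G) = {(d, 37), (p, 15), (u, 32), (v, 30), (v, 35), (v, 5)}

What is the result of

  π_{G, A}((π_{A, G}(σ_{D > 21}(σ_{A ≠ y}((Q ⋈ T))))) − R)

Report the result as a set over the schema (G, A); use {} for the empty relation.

Joining Q and T on C yields {(25, 33, 15, n), (25, 33, 15, p), (25, 36, 6, n), (25, 36, 6, p), (29, 13, 21, p), (29, 13, 21, q), (29, 13, 21, v), (29, 13, 21, y), (29, 21, 20, p), (29, 21, 20, q), (29, 21, 20, v), (29, 21, 20, y), (29, 35, 11, p), (29, 35, 11, q), (29, 35, 11, v), (29, 35, 11, y)}.
Selection A ≠ y: {(25, 33, 15, n), (25, 33, 15, p), (25, 36, 6, n), (25, 36, 6, p), (29, 13, 21, p), (29, 13, 21, q), (29, 13, 21, v), (29, 21, 20, p), (29, 21, 20, q), (29, 21, 20, v), (29, 35, 11, p), (29, 35, 11, q), (29, 35, 11, v)}
Selection D > 21: {(25, 33, 15, n), (25, 33, 15, p), (25, 36, 6, n), (25, 36, 6, p), (29, 35, 11, p), (29, 35, 11, q), (29, 35, 11, v)}
Keep only column(s) A, G: {(n, 15), (n, 6), (p, 11), (p, 15), (p, 6), (q, 11), (v, 11)}
Difference: {(n, 15), (n, 6), (p, 11), (p, 15), (p, 6), (q, 11), (v, 11)} with {(d, 37), (p, 15), (u, 32), (v, 30), (v, 35), (v, 5)} → {(n, 15), (n, 6), (p, 11), (p, 6), (q, 11), (v, 11)}
Keep only column(s) G, A: {(11, p), (11, q), (11, v), (15, n), (6, n), (6, p)}

{(11, p), (11, q), (11, v), (15, n), (6, n), (6, p)}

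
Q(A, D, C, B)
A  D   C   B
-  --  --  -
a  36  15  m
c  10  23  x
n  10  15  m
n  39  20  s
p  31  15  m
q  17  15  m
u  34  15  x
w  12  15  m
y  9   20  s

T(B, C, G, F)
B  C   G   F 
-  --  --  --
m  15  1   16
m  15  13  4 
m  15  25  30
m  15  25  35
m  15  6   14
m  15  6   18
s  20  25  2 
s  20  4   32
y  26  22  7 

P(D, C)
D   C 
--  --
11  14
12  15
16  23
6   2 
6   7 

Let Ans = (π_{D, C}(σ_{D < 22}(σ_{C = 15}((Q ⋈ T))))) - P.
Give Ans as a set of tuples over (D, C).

Joining Q and T on C, B yields {(a, 36, 15, m, 1, 16), (a, 36, 15, m, 13, 4), (a, 36, 15, m, 25, 30), (a, 36, 15, m, 25, 35), (a, 36, 15, m, 6, 14), (a, 36, 15, m, 6, 18), (n, 10, 15, m, 1, 16), (n, 10, 15, m, 13, 4), (n, 10, 15, m, 25, 30), (n, 10, 15, m, 25, 35), (n, 10, 15, m, 6, 14), (n, 10, 15, m, 6, 18), (n, 39, 20, s, 25, 2), (n, 39, 20, s, 4, 32), (p, 31, 15, m, 1, 16), (p, 31, 15, m, 13, 4), (p, 31, 15, m, 25, 30), (p, 31, 15, m, 25, 35), (p, 31, 15, m, 6, 14), (p, 31, 15, m, 6, 18), (q, 17, 15, m, 1, 16), (q, 17, 15, m, 13, 4), (q, 17, 15, m, 25, 30), (q, 17, 15, m, 25, 35), (q, 17, 15, m, 6, 14), (q, 17, 15, m, 6, 18), (w, 12, 15, m, 1, 16), (w, 12, 15, m, 13, 4), (w, 12, 15, m, 25, 30), (w, 12, 15, m, 25, 35), (w, 12, 15, m, 6, 14), (w, 12, 15, m, 6, 18), (y, 9, 20, s, 25, 2), (y, 9, 20, s, 4, 32)}.
σ[C = 15]: keep tuples satisfying C = 15 → {(a, 36, 15, m, 1, 16), (a, 36, 15, m, 13, 4), (a, 36, 15, m, 25, 30), (a, 36, 15, m, 25, 35), (a, 36, 15, m, 6, 14), (a, 36, 15, m, 6, 18), (n, 10, 15, m, 1, 16), (n, 10, 15, m, 13, 4), (n, 10, 15, m, 25, 30), (n, 10, 15, m, 25, 35), (n, 10, 15, m, 6, 14), (n, 10, 15, m, 6, 18), (p, 31, 15, m, 1, 16), (p, 31, 15, m, 13, 4), (p, 31, 15, m, 25, 30), (p, 31, 15, m, 25, 35), (p, 31, 15, m, 6, 14), (p, 31, 15, m, 6, 18), (q, 17, 15, m, 1, 16), (q, 17, 15, m, 13, 4), (q, 17, 15, m, 25, 30), (q, 17, 15, m, 25, 35), (q, 17, 15, m, 6, 14), (q, 17, 15, m, 6, 18), (w, 12, 15, m, 1, 16), (w, 12, 15, m, 13, 4), (w, 12, 15, m, 25, 30), (w, 12, 15, m, 25, 35), (w, 12, 15, m, 6, 14), (w, 12, 15, m, 6, 18)}
σ[D < 22]: keep tuples satisfying D < 22 → {(n, 10, 15, m, 1, 16), (n, 10, 15, m, 13, 4), (n, 10, 15, m, 25, 30), (n, 10, 15, m, 25, 35), (n, 10, 15, m, 6, 14), (n, 10, 15, m, 6, 18), (q, 17, 15, m, 1, 16), (q, 17, 15, m, 13, 4), (q, 17, 15, m, 25, 30), (q, 17, 15, m, 25, 35), (q, 17, 15, m, 6, 14), (q, 17, 15, m, 6, 18), (w, 12, 15, m, 1, 16), (w, 12, 15, m, 13, 4), (w, 12, 15, m, 25, 30), (w, 12, 15, m, 25, 35), (w, 12, 15, m, 6, 14), (w, 12, 15, m, 6, 18)}
π[D, C]: project onto (D, C) (15 duplicate(s) eliminated) → {(10, 15), (12, 15), (17, 15)}
Difference: {(10, 15), (12, 15), (17, 15)} with {(11, 14), (12, 15), (16, 23), (6, 2), (6, 7)} → {(10, 15), (17, 15)}

{(10, 15), (17, 15)}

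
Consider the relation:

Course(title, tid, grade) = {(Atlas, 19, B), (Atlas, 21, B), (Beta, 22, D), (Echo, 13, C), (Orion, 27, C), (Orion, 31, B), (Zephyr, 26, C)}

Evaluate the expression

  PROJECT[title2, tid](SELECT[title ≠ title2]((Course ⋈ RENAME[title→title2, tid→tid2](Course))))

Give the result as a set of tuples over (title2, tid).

{(Atlas, 31), (Echo, 26), (Echo, 27), (Orion, 13), (Orion, 19), (Orion, 21), (Orion, 26), (Zephyr, 13), (Zephyr, 27)}

ρ[title→title2, tid→tid2]: schema becomes (title2, tid2, grade); tuples unchanged.
Natural join on grade: {(Atlas, 19, B, Atlas, 19), (Atlas, 19, B, Atlas, 21), (Atlas, 19, B, Orion, 31), (Atlas, 21, B, Atlas, 19), (Atlas, 21, B, Atlas, 21), (Atlas, 21, B, Orion, 31), (Beta, 22, D, Beta, 22), (Echo, 13, C, Echo, 13), (Echo, 13, C, Orion, 27), (Echo, 13, C, Zephyr, 26), (Orion, 27, C, Echo, 13), (Orion, 27, C, Orion, 27), (Orion, 27, C, Zephyr, 26), (Orion, 31, B, Atlas, 19), (Orion, 31, B, Atlas, 21), (Orion, 31, B, Orion, 31), (Zephyr, 26, C, Echo, 13), (Zephyr, 26, C, Orion, 27), (Zephyr, 26, C, Zephyr, 26)}
Selection title ≠ title2: {(Atlas, 19, B, Orion, 31), (Atlas, 21, B, Orion, 31), (Echo, 13, C, Orion, 27), (Echo, 13, C, Zephyr, 26), (Orion, 27, C, Echo, 13), (Orion, 27, C, Zephyr, 26), (Orion, 31, B, Atlas, 19), (Orion, 31, B, Atlas, 21), (Zephyr, 26, C, Echo, 13), (Zephyr, 26, C, Orion, 27)}
π[title2, tid]: project onto (title2, tid) (1 duplicate(s) eliminated) → {(Atlas, 31), (Echo, 26), (Echo, 27), (Orion, 13), (Orion, 19), (Orion, 21), (Orion, 26), (Zephyr, 13), (Zephyr, 27)}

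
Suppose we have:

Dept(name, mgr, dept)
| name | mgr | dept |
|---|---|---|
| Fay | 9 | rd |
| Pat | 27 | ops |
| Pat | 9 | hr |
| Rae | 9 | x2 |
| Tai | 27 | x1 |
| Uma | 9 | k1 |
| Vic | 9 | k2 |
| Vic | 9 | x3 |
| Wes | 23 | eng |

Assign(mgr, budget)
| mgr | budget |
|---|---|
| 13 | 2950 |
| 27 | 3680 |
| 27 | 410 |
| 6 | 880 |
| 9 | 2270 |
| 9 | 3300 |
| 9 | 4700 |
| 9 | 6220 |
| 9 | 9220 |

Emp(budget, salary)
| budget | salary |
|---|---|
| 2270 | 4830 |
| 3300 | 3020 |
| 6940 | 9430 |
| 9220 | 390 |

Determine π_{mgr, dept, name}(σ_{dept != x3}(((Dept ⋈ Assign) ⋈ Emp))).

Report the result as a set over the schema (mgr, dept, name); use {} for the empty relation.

Natural join on mgr: {(Fay, 9, rd, 2270), (Fay, 9, rd, 3300), (Fay, 9, rd, 4700), (Fay, 9, rd, 6220), (Fay, 9, rd, 9220), (Pat, 27, ops, 3680), (Pat, 27, ops, 410), (Pat, 9, hr, 2270), (Pat, 9, hr, 3300), (Pat, 9, hr, 4700), (Pat, 9, hr, 6220), (Pat, 9, hr, 9220), (Rae, 9, x2, 2270), (Rae, 9, x2, 3300), (Rae, 9, x2, 4700), (Rae, 9, x2, 6220), (Rae, 9, x2, 9220), (Tai, 27, x1, 3680), (Tai, 27, x1, 410), (Uma, 9, k1, 2270), (Uma, 9, k1, 3300), (Uma, 9, k1, 4700), (Uma, 9, k1, 6220), (Uma, 9, k1, 9220), (Vic, 9, k2, 2270), (Vic, 9, k2, 3300), (Vic, 9, k2, 4700), (Vic, 9, k2, 6220), (Vic, 9, k2, 9220), (Vic, 9, x3, 2270), (Vic, 9, x3, 3300), (Vic, 9, x3, 4700), (Vic, 9, x3, 6220), (Vic, 9, x3, 9220)}
Natural join on budget: {(Fay, 9, rd, 2270, 4830), (Fay, 9, rd, 3300, 3020), (Fay, 9, rd, 9220, 390), (Pat, 9, hr, 2270, 4830), (Pat, 9, hr, 3300, 3020), (Pat, 9, hr, 9220, 390), (Rae, 9, x2, 2270, 4830), (Rae, 9, x2, 3300, 3020), (Rae, 9, x2, 9220, 390), (Uma, 9, k1, 2270, 4830), (Uma, 9, k1, 3300, 3020), (Uma, 9, k1, 9220, 390), (Vic, 9, k2, 2270, 4830), (Vic, 9, k2, 3300, 3020), (Vic, 9, k2, 9220, 390), (Vic, 9, x3, 2270, 4830), (Vic, 9, x3, 3300, 3020), (Vic, 9, x3, 9220, 390)}
Selection dept != x3: {(Fay, 9, rd, 2270, 4830), (Fay, 9, rd, 3300, 3020), (Fay, 9, rd, 9220, 390), (Pat, 9, hr, 2270, 4830), (Pat, 9, hr, 3300, 3020), (Pat, 9, hr, 9220, 390), (Rae, 9, x2, 2270, 4830), (Rae, 9, x2, 3300, 3020), (Rae, 9, x2, 9220, 390), (Uma, 9, k1, 2270, 4830), (Uma, 9, k1, 3300, 3020), (Uma, 9, k1, 9220, 390), (Vic, 9, k2, 2270, 4830), (Vic, 9, k2, 3300, 3020), (Vic, 9, k2, 9220, 390)}
π_{mgr, dept, name} gives {(9, hr, Pat), (9, k1, Uma), (9, k2, Vic), (9, rd, Fay), (9, x2, Rae)} (10 duplicate(s) eliminated).

{(9, hr, Pat), (9, k1, Uma), (9, k2, Vic), (9, rd, Fay), (9, x2, Rae)}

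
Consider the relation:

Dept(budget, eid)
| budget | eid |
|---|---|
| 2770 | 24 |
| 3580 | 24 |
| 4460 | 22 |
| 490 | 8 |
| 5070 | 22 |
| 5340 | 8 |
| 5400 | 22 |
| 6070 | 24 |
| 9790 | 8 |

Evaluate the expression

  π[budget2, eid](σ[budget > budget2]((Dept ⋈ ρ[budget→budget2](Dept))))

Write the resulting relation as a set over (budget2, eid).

ρ[budget→budget2]: schema becomes (budget2, eid); tuples unchanged.
Dept ⋈ ρ[budget→budget2](Dept) (natural join on eid): {(2770, 24, 2770), (2770, 24, 3580), (2770, 24, 6070), (3580, 24, 2770), (3580, 24, 3580), (3580, 24, 6070), (4460, 22, 4460), (4460, 22, 5070), (4460, 22, 5400), (490, 8, 490), (490, 8, 5340), (490, 8, 9790), (5070, 22, 4460), (5070, 22, 5070), (5070, 22, 5400), (5340, 8, 490), (5340, 8, 5340), (5340, 8, 9790), (5400, 22, 4460), (5400, 22, 5070), (5400, 22, 5400), (6070, 24, 2770), (6070, 24, 3580), (6070, 24, 6070), (9790, 8, 490), (9790, 8, 5340), (9790, 8, 9790)}
σ[budget > budget2]: keep tuples satisfying budget > budget2 → {(3580, 24, 2770), (5070, 22, 4460), (5340, 8, 490), (5400, 22, 4460), (5400, 22, 5070), (6070, 24, 2770), (6070, 24, 3580), (9790, 8, 490), (9790, 8, 5340)}
Projecting to budget2, eid (3 duplicate(s) eliminated): {(2770, 24), (3580, 24), (4460, 22), (490, 8), (5070, 22), (5340, 8)}

{(2770, 24), (3580, 24), (4460, 22), (490, 8), (5070, 22), (5340, 8)}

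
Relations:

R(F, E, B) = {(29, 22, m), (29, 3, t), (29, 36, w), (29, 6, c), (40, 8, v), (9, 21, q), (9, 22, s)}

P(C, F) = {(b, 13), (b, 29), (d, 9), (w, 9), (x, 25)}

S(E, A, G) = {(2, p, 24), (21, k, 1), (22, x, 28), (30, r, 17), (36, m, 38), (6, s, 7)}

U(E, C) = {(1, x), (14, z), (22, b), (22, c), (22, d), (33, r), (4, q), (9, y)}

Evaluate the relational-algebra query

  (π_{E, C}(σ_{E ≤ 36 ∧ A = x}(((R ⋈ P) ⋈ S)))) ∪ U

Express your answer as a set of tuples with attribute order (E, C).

{(1, x), (14, z), (22, b), (22, c), (22, d), (22, w), (33, r), (4, q), (9, y)}

Joining R and P on F yields {(29, 22, m, b), (29, 3, t, b), (29, 36, w, b), (29, 6, c, b), (9, 21, q, d), (9, 21, q, w), (9, 22, s, d), (9, 22, s, w)}.
Joining (R ⋈ P) and S on E yields {(29, 22, m, b, x, 28), (29, 36, w, b, m, 38), (29, 6, c, b, s, 7), (9, 21, q, d, k, 1), (9, 21, q, w, k, 1), (9, 22, s, d, x, 28), (9, 22, s, w, x, 28)}.
Apply σ_{E ≤ 36 ∧ A = x}; surviving tuples: {(29, 22, m, b, x, 28), (9, 22, s, d, x, 28), (9, 22, s, w, x, 28)}
π[E, C]: project onto (E, C) → {(22, b), (22, d), (22, w)}
Taking the union: {(1, x), (14, z), (22, b), (22, c), (22, d), (22, w), (33, r), (4, q), (9, y)}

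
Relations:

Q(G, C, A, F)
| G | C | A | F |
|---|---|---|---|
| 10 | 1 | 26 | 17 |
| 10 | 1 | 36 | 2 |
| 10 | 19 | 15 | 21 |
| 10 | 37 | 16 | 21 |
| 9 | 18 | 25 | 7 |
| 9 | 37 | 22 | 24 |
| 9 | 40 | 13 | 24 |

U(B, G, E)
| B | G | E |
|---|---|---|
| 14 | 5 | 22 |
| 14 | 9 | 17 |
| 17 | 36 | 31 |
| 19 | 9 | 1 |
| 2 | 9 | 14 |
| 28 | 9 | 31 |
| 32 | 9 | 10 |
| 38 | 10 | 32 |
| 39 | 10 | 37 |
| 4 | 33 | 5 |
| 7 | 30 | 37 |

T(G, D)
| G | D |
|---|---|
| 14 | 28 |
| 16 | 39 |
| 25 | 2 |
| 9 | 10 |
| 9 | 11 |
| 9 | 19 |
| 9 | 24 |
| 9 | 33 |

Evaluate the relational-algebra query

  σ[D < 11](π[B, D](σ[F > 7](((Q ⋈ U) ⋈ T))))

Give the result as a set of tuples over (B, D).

{(14, 10), (19, 10), (2, 10), (28, 10), (32, 10)}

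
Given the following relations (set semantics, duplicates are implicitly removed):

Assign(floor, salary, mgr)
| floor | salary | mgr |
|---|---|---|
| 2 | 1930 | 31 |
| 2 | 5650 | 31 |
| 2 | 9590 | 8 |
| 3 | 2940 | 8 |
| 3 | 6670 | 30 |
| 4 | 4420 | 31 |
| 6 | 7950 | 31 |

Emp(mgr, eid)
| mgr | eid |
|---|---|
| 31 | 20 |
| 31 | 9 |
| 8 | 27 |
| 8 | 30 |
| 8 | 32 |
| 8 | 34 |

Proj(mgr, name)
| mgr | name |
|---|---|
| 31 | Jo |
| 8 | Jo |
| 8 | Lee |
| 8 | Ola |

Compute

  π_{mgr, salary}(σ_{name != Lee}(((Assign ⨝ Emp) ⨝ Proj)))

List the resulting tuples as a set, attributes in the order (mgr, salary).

{(31, 1930), (31, 4420), (31, 5650), (31, 7950), (8, 2940), (8, 9590)}

Joining Assign and Emp on mgr yields {(2, 1930, 31, 20), (2, 1930, 31, 9), (2, 5650, 31, 20), (2, 5650, 31, 9), (2, 9590, 8, 27), (2, 9590, 8, 30), (2, 9590, 8, 32), (2, 9590, 8, 34), (3, 2940, 8, 27), (3, 2940, 8, 30), (3, 2940, 8, 32), (3, 2940, 8, 34), (4, 4420, 31, 20), (4, 4420, 31, 9), (6, 7950, 31, 20), (6, 7950, 31, 9)}.
Joining (Assign ⨝ Emp) and Proj on mgr yields {(2, 1930, 31, 20, Jo), (2, 1930, 31, 9, Jo), (2, 5650, 31, 20, Jo), (2, 5650, 31, 9, Jo), (2, 9590, 8, 27, Jo), (2, 9590, 8, 27, Lee), (2, 9590, 8, 27, Ola), (2, 9590, 8, 30, Jo), (2, 9590, 8, 30, Lee), (2, 9590, 8, 30, Ola), (2, 9590, 8, 32, Jo), (2, 9590, 8, 32, Lee), (2, 9590, 8, 32, Ola), (2, 9590, 8, 34, Jo), (2, 9590, 8, 34, Lee), (2, 9590, 8, 34, Ola), (3, 2940, 8, 27, Jo), (3, 2940, 8, 27, Lee), (3, 2940, 8, 27, Ola), (3, 2940, 8, 30, Jo), (3, 2940, 8, 30, Lee), (3, 2940, 8, 30, Ola), (3, 2940, 8, 32, Jo), (3, 2940, 8, 32, Lee), (3, 2940, 8, 32, Ola), (3, 2940, 8, 34, Jo), (3, 2940, 8, 34, Lee), (3, 2940, 8, 34, Ola), (4, 4420, 31, 20, Jo), (4, 4420, 31, 9, Jo), (6, 7950, 31, 20, Jo), (6, 7950, 31, 9, Jo)}.
σ[name != Lee]: keep tuples satisfying name != Lee → {(2, 1930, 31, 20, Jo), (2, 1930, 31, 9, Jo), (2, 5650, 31, 20, Jo), (2, 5650, 31, 9, Jo), (2, 9590, 8, 27, Jo), (2, 9590, 8, 27, Ola), (2, 9590, 8, 30, Jo), (2, 9590, 8, 30, Ola), (2, 9590, 8, 32, Jo), (2, 9590, 8, 32, Ola), (2, 9590, 8, 34, Jo), (2, 9590, 8, 34, Ola), (3, 2940, 8, 27, Jo), (3, 2940, 8, 27, Ola), (3, 2940, 8, 30, Jo), (3, 2940, 8, 30, Ola), (3, 2940, 8, 32, Jo), (3, 2940, 8, 32, Ola), (3, 2940, 8, 34, Jo), (3, 2940, 8, 34, Ola), (4, 4420, 31, 20, Jo), (4, 4420, 31, 9, Jo), (6, 7950, 31, 20, Jo), (6, 7950, 31, 9, Jo)}
π_{mgr, salary} gives {(31, 1930), (31, 4420), (31, 5650), (31, 7950), (8, 2940), (8, 9590)} (18 duplicate(s) eliminated).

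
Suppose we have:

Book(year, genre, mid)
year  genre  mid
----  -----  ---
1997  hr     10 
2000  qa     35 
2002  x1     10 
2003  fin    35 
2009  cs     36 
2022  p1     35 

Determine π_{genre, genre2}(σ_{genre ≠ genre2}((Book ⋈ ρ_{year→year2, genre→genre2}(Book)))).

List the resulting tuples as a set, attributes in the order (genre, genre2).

ρ[year→year2, genre→genre2]: schema becomes (year2, genre2, mid); tuples unchanged.
Natural join on mid: {(1997, hr, 10, 1997, hr), (1997, hr, 10, 2002, x1), (2000, qa, 35, 2000, qa), (2000, qa, 35, 2003, fin), (2000, qa, 35, 2022, p1), (2002, x1, 10, 1997, hr), (2002, x1, 10, 2002, x1), (2003, fin, 35, 2000, qa), (2003, fin, 35, 2003, fin), (2003, fin, 35, 2022, p1), (2009, cs, 36, 2009, cs), (2022, p1, 35, 2000, qa), (2022, p1, 35, 2003, fin), (2022, p1, 35, 2022, p1)}
Filtering on genre ≠ genre2 leaves {(1997, hr, 10, 2002, x1), (2000, qa, 35, 2003, fin), (2000, qa, 35, 2022, p1), (2002, x1, 10, 1997, hr), (2003, fin, 35, 2000, qa), (2003, fin, 35, 2022, p1), (2022, p1, 35, 2000, qa), (2022, p1, 35, 2003, fin)}.
π[genre, genre2]: project onto (genre, genre2) → {(fin, p1), (fin, qa), (hr, x1), (p1, fin), (p1, qa), (qa, fin), (qa, p1), (x1, hr)}

{(fin, p1), (fin, qa), (hr, x1), (p1, fin), (p1, qa), (qa, fin), (qa, p1), (x1, hr)}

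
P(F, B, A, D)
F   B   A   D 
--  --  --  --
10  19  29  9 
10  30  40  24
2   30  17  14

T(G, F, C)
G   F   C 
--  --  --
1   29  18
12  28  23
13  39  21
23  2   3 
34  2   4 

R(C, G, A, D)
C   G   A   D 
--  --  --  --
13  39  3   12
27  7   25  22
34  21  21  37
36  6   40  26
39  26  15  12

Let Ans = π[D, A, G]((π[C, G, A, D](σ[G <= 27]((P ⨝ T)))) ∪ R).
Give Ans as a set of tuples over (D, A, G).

P ⋈ T (natural join on F): {(2, 30, 17, 14, 23, 3), (2, 30, 17, 14, 34, 4)}
Apply σ_{G <= 27}; surviving tuples: {(2, 30, 17, 14, 23, 3)}
π[C, G, A, D]: project onto (C, G, A, D) → {(3, 23, 17, 14)}
Set union of the two operands is {(13, 39, 3, 12), (27, 7, 25, 22), (3, 23, 17, 14), (34, 21, 21, 37), (36, 6, 40, 26), (39, 26, 15, 12)}.
π[D, A, G]: project onto (D, A, G) → {(12, 15, 26), (12, 3, 39), (14, 17, 23), (22, 25, 7), (26, 40, 6), (37, 21, 21)}

{(12, 15, 26), (12, 3, 39), (14, 17, 23), (22, 25, 7), (26, 40, 6), (37, 21, 21)}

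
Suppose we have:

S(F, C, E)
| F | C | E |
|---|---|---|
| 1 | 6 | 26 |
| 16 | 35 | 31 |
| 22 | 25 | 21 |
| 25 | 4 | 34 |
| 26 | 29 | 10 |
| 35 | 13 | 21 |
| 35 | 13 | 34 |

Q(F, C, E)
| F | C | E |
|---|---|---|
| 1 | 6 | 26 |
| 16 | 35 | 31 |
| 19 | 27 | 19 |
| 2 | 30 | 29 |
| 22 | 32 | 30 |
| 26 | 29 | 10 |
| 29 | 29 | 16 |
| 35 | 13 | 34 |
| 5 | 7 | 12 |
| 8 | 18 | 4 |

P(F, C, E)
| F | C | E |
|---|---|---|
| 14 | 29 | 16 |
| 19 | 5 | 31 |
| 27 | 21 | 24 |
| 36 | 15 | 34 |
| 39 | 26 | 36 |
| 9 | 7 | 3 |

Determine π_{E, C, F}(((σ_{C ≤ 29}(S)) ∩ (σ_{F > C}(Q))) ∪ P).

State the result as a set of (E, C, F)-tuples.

{(16, 29, 14), (24, 21, 27), (3, 7, 9), (31, 5, 19), (34, 13, 35), (34, 15, 36), (36, 26, 39)}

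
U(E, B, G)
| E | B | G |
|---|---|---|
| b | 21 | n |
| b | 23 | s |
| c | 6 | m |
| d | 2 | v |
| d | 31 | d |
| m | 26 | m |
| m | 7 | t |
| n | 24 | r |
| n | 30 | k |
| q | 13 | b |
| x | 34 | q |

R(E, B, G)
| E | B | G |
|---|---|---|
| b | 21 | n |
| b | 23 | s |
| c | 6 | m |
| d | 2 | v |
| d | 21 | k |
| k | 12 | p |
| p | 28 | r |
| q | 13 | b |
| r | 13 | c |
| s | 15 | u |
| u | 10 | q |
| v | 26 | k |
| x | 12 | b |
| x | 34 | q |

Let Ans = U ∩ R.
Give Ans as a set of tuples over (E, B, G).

{(b, 21, n), (b, 23, s), (c, 6, m), (d, 2, v), (q, 13, b), (x, 34, q)}

Taking the intersection: {(b, 21, n), (b, 23, s), (c, 6, m), (d, 2, v), (q, 13, b), (x, 34, q)}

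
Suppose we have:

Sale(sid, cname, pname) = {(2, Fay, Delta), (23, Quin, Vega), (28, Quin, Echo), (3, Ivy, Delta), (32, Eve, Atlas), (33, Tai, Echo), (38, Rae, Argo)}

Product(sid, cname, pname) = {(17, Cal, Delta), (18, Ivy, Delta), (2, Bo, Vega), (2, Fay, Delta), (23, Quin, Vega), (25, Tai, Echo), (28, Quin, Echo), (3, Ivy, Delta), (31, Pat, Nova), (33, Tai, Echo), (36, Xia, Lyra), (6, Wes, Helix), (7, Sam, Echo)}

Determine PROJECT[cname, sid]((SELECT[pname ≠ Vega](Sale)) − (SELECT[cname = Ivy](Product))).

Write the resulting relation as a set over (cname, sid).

{(Eve, 32), (Fay, 2), (Quin, 28), (Rae, 38), (Tai, 33)}

Apply σ_{pname ≠ Vega}; surviving tuples: {(2, Fay, Delta), (28, Quin, Echo), (3, Ivy, Delta), (32, Eve, Atlas), (33, Tai, Echo), (38, Rae, Argo)}
Apply σ_{cname = Ivy}; surviving tuples: {(18, Ivy, Delta), (3, Ivy, Delta)}
Set difference of the two operands is {(2, Fay, Delta), (28, Quin, Echo), (32, Eve, Atlas), (33, Tai, Echo), (38, Rae, Argo)}.
π[cname, sid]: project onto (cname, sid) → {(Eve, 32), (Fay, 2), (Quin, 28), (Rae, 38), (Tai, 33)}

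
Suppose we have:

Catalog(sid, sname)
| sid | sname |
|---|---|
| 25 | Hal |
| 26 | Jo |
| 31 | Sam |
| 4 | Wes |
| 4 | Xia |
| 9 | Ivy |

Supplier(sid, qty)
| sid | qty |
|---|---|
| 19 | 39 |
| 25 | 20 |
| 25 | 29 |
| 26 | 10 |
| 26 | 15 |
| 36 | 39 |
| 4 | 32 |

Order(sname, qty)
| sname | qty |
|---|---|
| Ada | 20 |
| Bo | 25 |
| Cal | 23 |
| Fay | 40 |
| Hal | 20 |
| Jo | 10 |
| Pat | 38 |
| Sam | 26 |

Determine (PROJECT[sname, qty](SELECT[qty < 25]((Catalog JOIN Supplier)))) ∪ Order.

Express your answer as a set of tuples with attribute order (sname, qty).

{(Ada, 20), (Bo, 25), (Cal, 23), (Fay, 40), (Hal, 20), (Jo, 10), (Jo, 15), (Pat, 38), (Sam, 26)}

Catalog ⋈ Supplier (natural join on sid): {(25, Hal, 20), (25, Hal, 29), (26, Jo, 10), (26, Jo, 15), (4, Wes, 32), (4, Xia, 32)}
Apply σ_{qty < 25}; surviving tuples: {(25, Hal, 20), (26, Jo, 10), (26, Jo, 15)}
π[sname, qty]: project onto (sname, qty) → {(Hal, 20), (Jo, 10), (Jo, 15)}
Set union of the two operands is {(Ada, 20), (Bo, 25), (Cal, 23), (Fay, 40), (Hal, 20), (Jo, 10), (Jo, 15), (Pat, 38), (Sam, 26)}.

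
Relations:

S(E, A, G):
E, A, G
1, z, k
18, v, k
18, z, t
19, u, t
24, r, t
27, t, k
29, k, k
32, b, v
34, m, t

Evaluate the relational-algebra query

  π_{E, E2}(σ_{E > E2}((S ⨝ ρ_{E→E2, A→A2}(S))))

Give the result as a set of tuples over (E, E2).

ρ[E→E2, A→A2]: schema becomes (E2, A2, G); tuples unchanged.
Joining S and ρ_{E→E2, A→A2}(S) on G yields {(1, z, k, 1, z), (1, z, k, 18, v), (1, z, k, 27, t), (1, z, k, 29, k), (18, v, k, 1, z), (18, v, k, 18, v), (18, v, k, 27, t), (18, v, k, 29, k), (18, z, t, 18, z), (18, z, t, 19, u), (18, z, t, 24, r), (18, z, t, 34, m), (19, u, t, 18, z), (19, u, t, 19, u), (19, u, t, 24, r), (19, u, t, 34, m), (24, r, t, 18, z), (24, r, t, 19, u), (24, r, t, 24, r), (24, r, t, 34, m), (27, t, k, 1, z), (27, t, k, 18, v), (27, t, k, 27, t), (27, t, k, 29, k), (29, k, k, 1, z), (29, k, k, 18, v), (29, k, k, 27, t), (29, k, k, 29, k), (32, b, v, 32, b), (34, m, t, 18, z), (34, m, t, 19, u), (34, m, t, 24, r), (34, m, t, 34, m)}.
Selection E > E2: {(18, v, k, 1, z), (19, u, t, 18, z), (24, r, t, 18, z), (24, r, t, 19, u), (27, t, k, 1, z), (27, t, k, 18, v), (29, k, k, 1, z), (29, k, k, 18, v), (29, k, k, 27, t), (34, m, t, 18, z), (34, m, t, 19, u), (34, m, t, 24, r)}
Keep only column(s) E, E2: {(18, 1), (19, 18), (24, 18), (24, 19), (27, 1), (27, 18), (29, 1), (29, 18), (29, 27), (34, 18), (34, 19), (34, 24)}

{(18, 1), (19, 18), (24, 18), (24, 19), (27, 1), (27, 18), (29, 1), (29, 18), (29, 27), (34, 18), (34, 19), (34, 24)}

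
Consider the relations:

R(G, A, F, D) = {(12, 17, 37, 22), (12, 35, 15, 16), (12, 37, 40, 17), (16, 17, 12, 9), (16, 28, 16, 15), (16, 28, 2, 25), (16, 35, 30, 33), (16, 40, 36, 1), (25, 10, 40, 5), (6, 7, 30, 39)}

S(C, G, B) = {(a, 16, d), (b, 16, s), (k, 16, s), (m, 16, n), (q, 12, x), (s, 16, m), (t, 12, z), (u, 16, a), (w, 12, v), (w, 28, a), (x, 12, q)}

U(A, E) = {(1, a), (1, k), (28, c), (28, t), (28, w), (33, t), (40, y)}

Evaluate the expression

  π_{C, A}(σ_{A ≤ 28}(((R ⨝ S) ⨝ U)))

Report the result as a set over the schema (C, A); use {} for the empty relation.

{(a, 28), (b, 28), (k, 28), (m, 28), (s, 28), (u, 28)}

Joining R and S on G yields {(12, 17, 37, 22, q, x), (12, 17, 37, 22, t, z), (12, 17, 37, 22, w, v), (12, 17, 37, 22, x, q), (12, 35, 15, 16, q, x), (12, 35, 15, 16, t, z), (12, 35, 15, 16, w, v), (12, 35, 15, 16, x, q), (12, 37, 40, 17, q, x), (12, 37, 40, 17, t, z), (12, 37, 40, 17, w, v), (12, 37, 40, 17, x, q), (16, 17, 12, 9, a, d), (16, 17, 12, 9, b, s), (16, 17, 12, 9, k, s), (16, 17, 12, 9, m, n), (16, 17, 12, 9, s, m), (16, 17, 12, 9, u, a), (16, 28, 16, 15, a, d), (16, 28, 16, 15, b, s), (16, 28, 16, 15, k, s), (16, 28, 16, 15, m, n), (16, 28, 16, 15, s, m), (16, 28, 16, 15, u, a), (16, 28, 2, 25, a, d), (16, 28, 2, 25, b, s), (16, 28, 2, 25, k, s), (16, 28, 2, 25, m, n), (16, 28, 2, 25, s, m), (16, 28, 2, 25, u, a), (16, 35, 30, 33, a, d), (16, 35, 30, 33, b, s), (16, 35, 30, 33, k, s), (16, 35, 30, 33, m, n), (16, 35, 30, 33, s, m), (16, 35, 30, 33, u, a), (16, 40, 36, 1, a, d), (16, 40, 36, 1, b, s), (16, 40, 36, 1, k, s), (16, 40, 36, 1, m, n), (16, 40, 36, 1, s, m), (16, 40, 36, 1, u, a)}.
Joining (R ⨝ S) and U on A yields {(16, 28, 16, 15, a, d, c), (16, 28, 16, 15, a, d, t), (16, 28, 16, 15, a, d, w), (16, 28, 16, 15, b, s, c), (16, 28, 16, 15, b, s, t), (16, 28, 16, 15, b, s, w), (16, 28, 16, 15, k, s, c), (16, 28, 16, 15, k, s, t), (16, 28, 16, 15, k, s, w), (16, 28, 16, 15, m, n, c), (16, 28, 16, 15, m, n, t), (16, 28, 16, 15, m, n, w), (16, 28, 16, 15, s, m, c), (16, 28, 16, 15, s, m, t), (16, 28, 16, 15, s, m, w), (16, 28, 16, 15, u, a, c), (16, 28, 16, 15, u, a, t), (16, 28, 16, 15, u, a, w), (16, 28, 2, 25, a, d, c), (16, 28, 2, 25, a, d, t), (16, 28, 2, 25, a, d, w), (16, 28, 2, 25, b, s, c), (16, 28, 2, 25, b, s, t), (16, 28, 2, 25, b, s, w), (16, 28, 2, 25, k, s, c), (16, 28, 2, 25, k, s, t), (16, 28, 2, 25, k, s, w), (16, 28, 2, 25, m, n, c), (16, 28, 2, 25, m, n, t), (16, 28, 2, 25, m, n, w), (16, 28, 2, 25, s, m, c), (16, 28, 2, 25, s, m, t), (16, 28, 2, 25, s, m, w), (16, 28, 2, 25, u, a, c), (16, 28, 2, 25, u, a, t), (16, 28, 2, 25, u, a, w), (16, 40, 36, 1, a, d, y), (16, 40, 36, 1, b, s, y), (16, 40, 36, 1, k, s, y), (16, 40, 36, 1, m, n, y), (16, 40, 36, 1, s, m, y), (16, 40, 36, 1, u, a, y)}.
Selection A ≤ 28: {(16, 28, 16, 15, a, d, c), (16, 28, 16, 15, a, d, t), (16, 28, 16, 15, a, d, w), (16, 28, 16, 15, b, s, c), (16, 28, 16, 15, b, s, t), (16, 28, 16, 15, b, s, w), (16, 28, 16, 15, k, s, c), (16, 28, 16, 15, k, s, t), (16, 28, 16, 15, k, s, w), (16, 28, 16, 15, m, n, c), (16, 28, 16, 15, m, n, t), (16, 28, 16, 15, m, n, w), (16, 28, 16, 15, s, m, c), (16, 28, 16, 15, s, m, t), (16, 28, 16, 15, s, m, w), (16, 28, 16, 15, u, a, c), (16, 28, 16, 15, u, a, t), (16, 28, 16, 15, u, a, w), (16, 28, 2, 25, a, d, c), (16, 28, 2, 25, a, d, t), (16, 28, 2, 25, a, d, w), (16, 28, 2, 25, b, s, c), (16, 28, 2, 25, b, s, t), (16, 28, 2, 25, b, s, w), (16, 28, 2, 25, k, s, c), (16, 28, 2, 25, k, s, t), (16, 28, 2, 25, k, s, w), (16, 28, 2, 25, m, n, c), (16, 28, 2, 25, m, n, t), (16, 28, 2, 25, m, n, w), (16, 28, 2, 25, s, m, c), (16, 28, 2, 25, s, m, t), (16, 28, 2, 25, s, m, w), (16, 28, 2, 25, u, a, c), (16, 28, 2, 25, u, a, t), (16, 28, 2, 25, u, a, w)}
Projecting to C, A (30 duplicate(s) eliminated): {(a, 28), (b, 28), (k, 28), (m, 28), (s, 28), (u, 28)}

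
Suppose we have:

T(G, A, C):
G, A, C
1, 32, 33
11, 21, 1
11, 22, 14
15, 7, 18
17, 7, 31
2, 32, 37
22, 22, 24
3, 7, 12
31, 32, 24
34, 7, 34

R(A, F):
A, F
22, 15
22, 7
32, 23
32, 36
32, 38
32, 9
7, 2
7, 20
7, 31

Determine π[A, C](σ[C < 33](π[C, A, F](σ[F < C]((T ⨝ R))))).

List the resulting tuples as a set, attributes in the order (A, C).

Natural join on A: {(1, 32, 33, 23), (1, 32, 33, 36), (1, 32, 33, 38), (1, 32, 33, 9), (11, 22, 14, 15), (11, 22, 14, 7), (15, 7, 18, 2), (15, 7, 18, 20), (15, 7, 18, 31), (17, 7, 31, 2), (17, 7, 31, 20), (17, 7, 31, 31), (2, 32, 37, 23), (2, 32, 37, 36), (2, 32, 37, 38), (2, 32, 37, 9), (22, 22, 24, 15), (22, 22, 24, 7), (3, 7, 12, 2), (3, 7, 12, 20), (3, 7, 12, 31), (31, 32, 24, 23), (31, 32, 24, 36), (31, 32, 24, 38), (31, 32, 24, 9), (34, 7, 34, 2), (34, 7, 34, 20), (34, 7, 34, 31)}
Apply σ_{F < C}; surviving tuples: {(1, 32, 33, 23), (1, 32, 33, 9), (11, 22, 14, 7), (15, 7, 18, 2), (17, 7, 31, 2), (17, 7, 31, 20), (2, 32, 37, 23), (2, 32, 37, 36), (2, 32, 37, 9), (22, 22, 24, 15), (22, 22, 24, 7), (3, 7, 12, 2), (31, 32, 24, 23), (31, 32, 24, 9), (34, 7, 34, 2), (34, 7, 34, 20), (34, 7, 34, 31)}
π[C, A, F]: project onto (C, A, F) → {(12, 7, 2), (14, 22, 7), (18, 7, 2), (24, 22, 15), (24, 22, 7), (24, 32, 23), (24, 32, 9), (31, 7, 2), (31, 7, 20), (33, 32, 23), (33, 32, 9), (34, 7, 2), (34, 7, 20), (34, 7, 31), (37, 32, 23), (37, 32, 36), (37, 32, 9)}
Apply σ_{C < 33}; surviving tuples: {(12, 7, 2), (14, 22, 7), (18, 7, 2), (24, 22, 15), (24, 22, 7), (24, 32, 23), (24, 32, 9), (31, 7, 2), (31, 7, 20)}
π[A, C]: project onto (A, C) (3 duplicate(s) eliminated) → {(22, 14), (22, 24), (32, 24), (7, 12), (7, 18), (7, 31)}

{(22, 14), (22, 24), (32, 24), (7, 12), (7, 18), (7, 31)}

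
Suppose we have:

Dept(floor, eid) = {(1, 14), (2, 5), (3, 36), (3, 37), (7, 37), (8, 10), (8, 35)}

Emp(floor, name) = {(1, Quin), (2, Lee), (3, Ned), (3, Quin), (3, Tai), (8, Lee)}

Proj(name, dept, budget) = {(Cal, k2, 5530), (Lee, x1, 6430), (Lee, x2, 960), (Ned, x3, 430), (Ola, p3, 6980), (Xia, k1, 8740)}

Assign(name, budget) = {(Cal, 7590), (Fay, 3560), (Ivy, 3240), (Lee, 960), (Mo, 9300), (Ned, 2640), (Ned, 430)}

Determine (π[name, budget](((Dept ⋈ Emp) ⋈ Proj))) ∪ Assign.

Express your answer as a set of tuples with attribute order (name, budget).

Joining Dept and Emp on floor yields {(1, 14, Quin), (2, 5, Lee), (3, 36, Ned), (3, 36, Quin), (3, 36, Tai), (3, 37, Ned), (3, 37, Quin), (3, 37, Tai), (8, 10, Lee), (8, 35, Lee)}.
Joining (Dept ⋈ Emp) and Proj on name yields {(2, 5, Lee, x1, 6430), (2, 5, Lee, x2, 960), (3, 36, Ned, x3, 430), (3, 37, Ned, x3, 430), (8, 10, Lee, x1, 6430), (8, 10, Lee, x2, 960), (8, 35, Lee, x1, 6430), (8, 35, Lee, x2, 960)}.
π[name, budget]: project onto (name, budget) (5 duplicate(s) eliminated) → {(Lee, 6430), (Lee, 960), (Ned, 430)}
Taking the union: {(Cal, 7590), (Fay, 3560), (Ivy, 3240), (Lee, 6430), (Lee, 960), (Mo, 9300), (Ned, 2640), (Ned, 430)}

{(Cal, 7590), (Fay, 3560), (Ivy, 3240), (Lee, 6430), (Lee, 960), (Mo, 9300), (Ned, 2640), (Ned, 430)}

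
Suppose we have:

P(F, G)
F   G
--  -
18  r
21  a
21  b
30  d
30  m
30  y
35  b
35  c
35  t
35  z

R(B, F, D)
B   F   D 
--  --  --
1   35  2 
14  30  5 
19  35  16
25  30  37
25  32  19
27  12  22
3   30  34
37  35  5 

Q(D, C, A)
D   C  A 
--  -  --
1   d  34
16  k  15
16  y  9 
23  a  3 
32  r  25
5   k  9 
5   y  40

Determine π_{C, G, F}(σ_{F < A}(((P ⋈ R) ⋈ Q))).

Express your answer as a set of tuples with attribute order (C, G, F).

{(y, b, 35), (y, c, 35), (y, d, 30), (y, m, 30), (y, t, 35), (y, y, 30), (y, z, 35)}

P ⋈ R (natural join on F): {(30, d, 14, 5), (30, d, 25, 37), (30, d, 3, 34), (30, m, 14, 5), (30, m, 25, 37), (30, m, 3, 34), (30, y, 14, 5), (30, y, 25, 37), (30, y, 3, 34), (35, b, 1, 2), (35, b, 19, 16), (35, b, 37, 5), (35, c, 1, 2), (35, c, 19, 16), (35, c, 37, 5), (35, t, 1, 2), (35, t, 19, 16), (35, t, 37, 5), (35, z, 1, 2), (35, z, 19, 16), (35, z, 37, 5)}
(P ⋈ R) ⋈ Q (natural join on D): {(30, d, 14, 5, k, 9), (30, d, 14, 5, y, 40), (30, m, 14, 5, k, 9), (30, m, 14, 5, y, 40), (30, y, 14, 5, k, 9), (30, y, 14, 5, y, 40), (35, b, 19, 16, k, 15), (35, b, 19, 16, y, 9), (35, b, 37, 5, k, 9), (35, b, 37, 5, y, 40), (35, c, 19, 16, k, 15), (35, c, 19, 16, y, 9), (35, c, 37, 5, k, 9), (35, c, 37, 5, y, 40), (35, t, 19, 16, k, 15), (35, t, 19, 16, y, 9), (35, t, 37, 5, k, 9), (35, t, 37, 5, y, 40), (35, z, 19, 16, k, 15), (35, z, 19, 16, y, 9), (35, z, 37, 5, k, 9), (35, z, 37, 5, y, 40)}
Selection F < A: {(30, d, 14, 5, y, 40), (30, m, 14, 5, y, 40), (30, y, 14, 5, y, 40), (35, b, 37, 5, y, 40), (35, c, 37, 5, y, 40), (35, t, 37, 5, y, 40), (35, z, 37, 5, y, 40)}
π_{C, G, F} gives {(y, b, 35), (y, c, 35), (y, d, 30), (y, m, 30), (y, t, 35), (y, y, 30), (y, z, 35)}.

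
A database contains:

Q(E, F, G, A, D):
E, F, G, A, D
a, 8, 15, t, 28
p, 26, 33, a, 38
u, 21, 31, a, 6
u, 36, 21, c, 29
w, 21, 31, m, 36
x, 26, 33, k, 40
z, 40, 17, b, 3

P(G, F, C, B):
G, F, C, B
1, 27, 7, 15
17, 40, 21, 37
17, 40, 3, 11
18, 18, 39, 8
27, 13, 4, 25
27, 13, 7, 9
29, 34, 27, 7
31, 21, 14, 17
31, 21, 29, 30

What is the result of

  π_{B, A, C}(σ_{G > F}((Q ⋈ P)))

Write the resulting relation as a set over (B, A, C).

{(17, a, 14), (17, m, 14), (30, a, 29), (30, m, 29)}

Q ⋈ P (natural join on F, G): {(u, 21, 31, a, 6, 14, 17), (u, 21, 31, a, 6, 29, 30), (w, 21, 31, m, 36, 14, 17), (w, 21, 31, m, 36, 29, 30), (z, 40, 17, b, 3, 21, 37), (z, 40, 17, b, 3, 3, 11)}
σ[G > F]: keep tuples satisfying G > F → {(u, 21, 31, a, 6, 14, 17), (u, 21, 31, a, 6, 29, 30), (w, 21, 31, m, 36, 14, 17), (w, 21, 31, m, 36, 29, 30)}
π[B, A, C]: project onto (B, A, C) → {(17, a, 14), (17, m, 14), (30, a, 29), (30, m, 29)}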